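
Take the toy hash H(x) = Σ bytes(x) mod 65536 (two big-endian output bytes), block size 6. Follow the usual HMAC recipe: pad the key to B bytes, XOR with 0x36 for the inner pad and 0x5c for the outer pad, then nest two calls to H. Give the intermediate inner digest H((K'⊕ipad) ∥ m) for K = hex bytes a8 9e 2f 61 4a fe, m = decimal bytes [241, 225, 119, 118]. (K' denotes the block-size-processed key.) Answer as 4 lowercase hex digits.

Key hex bytes a8 9e 2f 61 4a fe is exactly B = 6 bytes: K' = a8 9e 2f 61 4a fe.
K' ⊕ ipad = 9e a8 19 57 7c c8.
Inner input = 9e a8 19 57 7c c8 ∥ f1 e1 77 76.
Inner hash: sum = 158+168+25+87+124+200+241+225+119+118 = 1465 → 05 b9.

05b9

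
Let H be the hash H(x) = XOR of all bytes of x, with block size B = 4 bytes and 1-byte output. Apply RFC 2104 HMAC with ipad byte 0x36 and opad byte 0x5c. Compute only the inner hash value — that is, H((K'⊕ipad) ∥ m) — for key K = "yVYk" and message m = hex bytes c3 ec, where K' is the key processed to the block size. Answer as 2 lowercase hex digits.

32

Key "yVYk" = 79 56 59 6b is exactly B = 4 bytes: K' = 79 56 59 6b.
K' ⊕ ipad = 4f 60 6f 5d.
Inner input = 4f 60 6f 5d ∥ c3 ec.
Inner hash: XOR 4f⊕60⊕6f⊕5d⊕c3⊕ec = 32.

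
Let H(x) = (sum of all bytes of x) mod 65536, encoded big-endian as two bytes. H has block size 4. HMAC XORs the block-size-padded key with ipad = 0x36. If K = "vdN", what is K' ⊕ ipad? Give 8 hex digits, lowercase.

40527836

Key "vdN" = 76 64 4e is 3 bytes ≤ B = 4; zero-pad to 4 bytes: K' = 76 64 4e 00.
XOR each byte with 0x36: 76⊕36=40, 64⊕36=52, 4e⊕36=78, 00⊕36=36.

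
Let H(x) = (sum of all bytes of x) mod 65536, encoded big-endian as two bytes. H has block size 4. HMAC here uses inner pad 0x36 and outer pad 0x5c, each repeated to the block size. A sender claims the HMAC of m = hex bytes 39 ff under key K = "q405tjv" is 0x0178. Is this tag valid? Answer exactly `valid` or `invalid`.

Key "q405tjv" = 71 34 30 35 74 6a 76 is 7 bytes > B = 4, so hash it first: H(key) = 02 5e, then zero-pad to 4 bytes: K' = 02 5e 00 00.
K' ⊕ ipad = 34 68 36 36; K' ⊕ opad = 5e 02 5c 5c.
Inner hash: sum = 52+104+54+54+57+255 = 576 → 02 40.
Outer hash (recomputed tag): sum = 94+2+92+92+2+64 = 346 → 01 5a.
Recomputed tag = 015a; claimed = 0178 → mismatch.

invalid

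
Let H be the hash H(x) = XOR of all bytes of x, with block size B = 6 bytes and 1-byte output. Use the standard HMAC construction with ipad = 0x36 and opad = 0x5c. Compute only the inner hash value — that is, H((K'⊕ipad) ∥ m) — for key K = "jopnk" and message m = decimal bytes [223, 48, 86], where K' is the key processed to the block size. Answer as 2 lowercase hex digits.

Key "jopnk" = 6a 6f 70 6e 6b is 5 bytes ≤ B = 6; zero-pad to 6 bytes: K' = 6a 6f 70 6e 6b 00.
K' ⊕ ipad = 5c 59 46 58 5d 36.
Inner input = 5c 59 46 58 5d 36 ∥ df 30 56.
Inner hash: XOR 5c⊕59⊕46⊕58⊕5d⊕36⊕df⊕30⊕56 = c9.

c9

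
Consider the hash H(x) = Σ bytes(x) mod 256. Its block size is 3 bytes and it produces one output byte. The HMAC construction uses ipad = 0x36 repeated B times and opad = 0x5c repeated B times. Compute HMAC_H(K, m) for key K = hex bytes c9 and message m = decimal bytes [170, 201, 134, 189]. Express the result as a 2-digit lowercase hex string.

Key hex bytes c9 is 1 byte ≤ B = 3; zero-pad to 3 bytes: K' = c9 00 00.
K' ⊕ ipad = ff 36 36.  K' ⊕ opad = 95 5c 5c.
Inner input = (K'⊕ipad) ∥ m = ff 36 36 ∥ aa c9 86 bd.
Inner hash: sum = 255+54+54+170+201+134+189 = 1057; mod 256 = 33 → 21.
Outer input = (K'⊕opad) ∥ inner = 95 5c 5c ∥ 21.
Outer hash (tag): sum = 149+92+92+33 = 366; mod 256 = 110 → 6e.

6e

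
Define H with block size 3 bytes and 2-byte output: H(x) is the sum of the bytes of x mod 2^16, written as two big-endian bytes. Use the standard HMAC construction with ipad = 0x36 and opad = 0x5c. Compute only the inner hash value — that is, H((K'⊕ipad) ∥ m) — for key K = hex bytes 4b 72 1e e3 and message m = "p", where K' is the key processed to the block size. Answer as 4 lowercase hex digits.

0165

Key hex bytes 4b 72 1e e3 is 4 bytes > B = 3, so hash it first: H(key) = 01 be, then zero-pad to 3 bytes: K' = 01 be 00.
K' ⊕ ipad = 37 88 36.
Inner input = 37 88 36 ∥ 70.
Inner hash: sum = 55+136+54+112 = 357 → 01 65.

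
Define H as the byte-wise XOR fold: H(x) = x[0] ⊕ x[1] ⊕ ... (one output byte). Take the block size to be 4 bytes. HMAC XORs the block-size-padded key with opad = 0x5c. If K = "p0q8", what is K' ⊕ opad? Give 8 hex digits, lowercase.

2c6c2d64

Key "p0q8" = 70 30 71 38 is exactly B = 4 bytes: K' = 70 30 71 38.
XOR each byte with 0x5c: 70⊕5c=2c, 30⊕5c=6c, 71⊕5c=2d, 38⊕5c=64.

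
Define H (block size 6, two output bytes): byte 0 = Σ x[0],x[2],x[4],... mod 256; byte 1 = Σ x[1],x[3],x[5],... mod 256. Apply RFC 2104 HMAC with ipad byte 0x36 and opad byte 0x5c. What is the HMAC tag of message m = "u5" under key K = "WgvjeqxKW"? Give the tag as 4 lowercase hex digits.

2de5

Key "WgvjeqxKW" = 57 67 76 6a 65 71 78 4b 57 is 9 bytes > B = 6, so hash it first: H(key) = 01 8d, then zero-pad to 6 bytes: K' = 01 8d 00 00 00 00.
K' ⊕ ipad = 37 bb 36 36 36 36.  K' ⊕ opad = 5d d1 5c 5c 5c 5c.
Inner input = (K'⊕ipad) ∥ m = 37 bb 36 36 36 36 ∥ 75 35.
Inner hash: even-index sum = 280 mod 256 = 24; odd-index sum = 348 mod 256 = 92 → 18 5c.
Outer input = (K'⊕opad) ∥ inner = 5d d1 5c 5c 5c 5c ∥ 18 5c.
Outer hash (tag): even-index sum = 301 mod 256 = 45; odd-index sum = 485 mod 256 = 229 → 2d e5.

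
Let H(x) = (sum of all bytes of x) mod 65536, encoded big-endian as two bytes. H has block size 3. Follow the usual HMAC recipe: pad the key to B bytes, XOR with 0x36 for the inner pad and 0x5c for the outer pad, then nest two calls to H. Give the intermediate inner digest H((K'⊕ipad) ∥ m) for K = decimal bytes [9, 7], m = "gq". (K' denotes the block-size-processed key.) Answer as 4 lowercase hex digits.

Key decimal bytes [9, 7] = 09 07 is 2 bytes ≤ B = 3; zero-pad to 3 bytes: K' = 09 07 00.
K' ⊕ ipad = 3f 31 36.
Inner input = 3f 31 36 ∥ 67 71.
Inner hash: sum = 63+49+54+103+113 = 382 → 01 7e.

017e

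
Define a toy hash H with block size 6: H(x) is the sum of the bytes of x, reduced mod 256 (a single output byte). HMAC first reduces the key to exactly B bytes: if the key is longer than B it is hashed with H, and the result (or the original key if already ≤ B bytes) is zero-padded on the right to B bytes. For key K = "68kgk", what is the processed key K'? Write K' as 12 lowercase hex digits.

36386b676b00

Key "68kgk" = 36 38 6b 67 6b is 5 bytes ≤ B = 6; zero-pad to 6 bytes: K' = 36 38 6b 67 6b 00.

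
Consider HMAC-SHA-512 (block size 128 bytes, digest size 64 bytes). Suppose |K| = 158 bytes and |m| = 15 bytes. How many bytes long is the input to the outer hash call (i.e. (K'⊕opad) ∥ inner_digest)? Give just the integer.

192

Key is 158 > 128 bytes, so it is hashed to 64 bytes then zero-padded to 128: |K'| = 128.
Outer input = (K'⊕opad) ∥ H(inner) → 128 + 64 = 192 bytes.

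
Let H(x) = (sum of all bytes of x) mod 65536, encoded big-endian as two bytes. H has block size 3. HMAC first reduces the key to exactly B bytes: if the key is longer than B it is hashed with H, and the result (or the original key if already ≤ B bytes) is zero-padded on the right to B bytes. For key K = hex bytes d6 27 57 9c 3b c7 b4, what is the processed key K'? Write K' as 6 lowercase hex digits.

|K| = 7 > B = 3, so first hash the key.
H(K): sum = 214+39+87+156+59+199+180 = 934 → 03 a6.
Zero-pad H(K) = 03 a6 to 3 bytes: K' = 03 a6 00.

03a600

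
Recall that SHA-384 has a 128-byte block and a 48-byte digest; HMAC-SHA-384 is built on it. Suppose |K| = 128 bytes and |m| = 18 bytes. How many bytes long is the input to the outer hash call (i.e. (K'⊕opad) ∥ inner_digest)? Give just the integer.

176

Key is 128 ≤ 128 bytes, zero-padded: |K'| = 128.
Outer input = (K'⊕opad) ∥ H(inner) → 128 + 48 = 176 bytes.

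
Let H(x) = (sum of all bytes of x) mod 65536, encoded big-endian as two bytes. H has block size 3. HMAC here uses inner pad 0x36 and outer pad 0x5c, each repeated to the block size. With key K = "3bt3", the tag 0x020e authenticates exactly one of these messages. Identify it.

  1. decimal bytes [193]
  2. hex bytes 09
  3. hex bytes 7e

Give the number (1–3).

3

Key "3bt3" = 33 62 74 33 is 4 bytes > B = 3, so hash it first: H(key) = 01 3c, then zero-pad to 3 bytes: K' = 01 3c 00.
K' ⊕ ipad = 37 0a 36; K' ⊕ opad = 5d 60 5c.
m1: inner = H(37 0a 36 c1) = 01 38; tag = H(5d 60 5c 01 38) = 0152
m2: inner = H(37 0a 36 09) = 00 80; tag = H(5d 60 5c 00 80) = 0199
m3: inner = H(37 0a 36 7e) = 00 f5; tag = H(5d 60 5c 00 f5) = 020e ← matches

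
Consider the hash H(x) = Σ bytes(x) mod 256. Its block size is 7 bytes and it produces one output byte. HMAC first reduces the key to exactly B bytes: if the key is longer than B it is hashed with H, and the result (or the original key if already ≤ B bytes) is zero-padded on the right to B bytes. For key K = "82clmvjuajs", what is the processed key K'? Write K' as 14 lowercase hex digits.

39000000000000

|K| = 11 > B = 7, so first hash the key.
H(K): sum = 56+50+99+108+109+118+106+117+97+106+115 = 1081; mod 256 = 57 → 39.
Zero-pad H(K) = 39 to 7 bytes: K' = 39 00 00 00 00 00 00.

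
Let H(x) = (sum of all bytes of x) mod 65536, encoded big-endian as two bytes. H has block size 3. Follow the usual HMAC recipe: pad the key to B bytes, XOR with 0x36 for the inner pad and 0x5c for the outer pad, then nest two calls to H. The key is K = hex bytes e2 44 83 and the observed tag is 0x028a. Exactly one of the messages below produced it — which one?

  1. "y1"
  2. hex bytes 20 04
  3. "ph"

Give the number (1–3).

Key hex bytes e2 44 83 is exactly B = 3 bytes: K' = e2 44 83.
K' ⊕ ipad = d4 72 b5; K' ⊕ opad = be 18 df.
m1: inner = H(d4 72 b5 79 31) = 02 a5; tag = H(be 18 df 02 a5) = 025c
m2: inner = H(d4 72 b5 20 04) = 02 1f; tag = H(be 18 df 02 1f) = 01d6
m3: inner = H(d4 72 b5 70 68) = 02 d3; tag = H(be 18 df 02 d3) = 028a ← matches

3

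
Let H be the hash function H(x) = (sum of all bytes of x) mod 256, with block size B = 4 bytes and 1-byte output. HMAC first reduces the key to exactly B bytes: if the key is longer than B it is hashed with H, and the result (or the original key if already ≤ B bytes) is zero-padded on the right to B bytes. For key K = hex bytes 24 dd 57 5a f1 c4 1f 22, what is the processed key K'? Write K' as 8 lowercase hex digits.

|K| = 8 > B = 4, so first hash the key.
H(K): sum = 36+221+87+90+241+196+31+34 = 936; mod 256 = 168 → a8.
Zero-pad H(K) = a8 to 4 bytes: K' = a8 00 00 00.

a8000000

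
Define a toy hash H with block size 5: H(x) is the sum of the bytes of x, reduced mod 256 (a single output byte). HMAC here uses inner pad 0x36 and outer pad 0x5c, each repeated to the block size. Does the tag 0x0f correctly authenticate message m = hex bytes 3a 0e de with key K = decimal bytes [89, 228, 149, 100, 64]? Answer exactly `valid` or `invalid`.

Key decimal bytes [89, 228, 149, 100, 64] = 59 e4 95 64 40 is exactly B = 5 bytes: K' = 59 e4 95 64 40.
K' ⊕ ipad = 6f d2 a3 52 76; K' ⊕ opad = 05 b8 c9 38 1c.
Inner hash: sum = 111+210+163+82+118+58+14+222 = 978; mod 256 = 210 → d2.
Outer hash (recomputed tag): sum = 5+184+201+56+28+210 = 684; mod 256 = 172 → ac.
Recomputed tag = ac; claimed = 0f → mismatch.

invalid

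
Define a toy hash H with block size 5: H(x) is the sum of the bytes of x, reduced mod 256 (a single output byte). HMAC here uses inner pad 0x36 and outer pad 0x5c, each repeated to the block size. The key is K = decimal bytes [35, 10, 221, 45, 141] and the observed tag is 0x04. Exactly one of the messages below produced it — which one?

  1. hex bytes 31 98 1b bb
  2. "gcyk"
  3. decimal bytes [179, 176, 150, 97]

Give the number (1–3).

3

Key decimal bytes [35, 10, 221, 45, 141] = 23 0a dd 2d 8d is exactly B = 5 bytes: K' = 23 0a dd 2d 8d.
K' ⊕ ipad = 15 3c eb 1b bb; K' ⊕ opad = 7f 56 81 71 d1.
m1: inner = H(15 3c eb 1b bb 31 98 1b bb) = b1; tag = H(7f 56 81 71 d1 b1) = 49
m2: inner = H(15 3c eb 1b bb 67 63 79 6b) = c0; tag = H(7f 56 81 71 d1 c0) = 58
m3: inner = H(15 3c eb 1b bb b3 b0 96 61) = 6c; tag = H(7f 56 81 71 d1 6c) = 04 ← matches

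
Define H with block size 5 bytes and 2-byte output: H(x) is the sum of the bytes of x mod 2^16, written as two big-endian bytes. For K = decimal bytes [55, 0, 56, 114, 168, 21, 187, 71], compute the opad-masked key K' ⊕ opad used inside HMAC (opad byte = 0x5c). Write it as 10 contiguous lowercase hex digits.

5efc5c5c5c

Key decimal bytes [55, 0, 56, 114, 168, 21, 187, 71] = 37 00 38 72 a8 15 bb 47 is 8 bytes > B = 5, so hash it first: H(key) = 02 a0, then zero-pad to 5 bytes: K' = 02 a0 00 00 00.
XOR each byte with 0x5c: 02⊕5c=5e, a0⊕5c=fc, 00⊕5c=5c, 00⊕5c=5c, 00⊕5c=5c.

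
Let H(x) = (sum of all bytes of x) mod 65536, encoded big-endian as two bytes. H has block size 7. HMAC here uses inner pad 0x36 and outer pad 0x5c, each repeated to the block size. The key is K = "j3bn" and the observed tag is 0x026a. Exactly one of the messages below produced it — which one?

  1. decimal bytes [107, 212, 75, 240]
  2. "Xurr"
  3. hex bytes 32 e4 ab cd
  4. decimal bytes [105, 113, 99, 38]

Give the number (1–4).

3

Key "j3bn" = 6a 33 62 6e is 4 bytes ≤ B = 7; zero-pad to 7 bytes: K' = 6a 33 62 6e 00 00 00.
K' ⊕ ipad = 5c 05 54 58 36 36 36; K' ⊕ opad = 36 6f 3e 32 5c 5c 5c.
m1: inner = H(5c 05 54 58 36 36 36 6b d4 4b f0) = 04 29; tag = H(36 6f 3e 32 5c 5c 5c 04 29) = 0256
m2: inner = H(5c 05 54 58 36 36 36 58 75 72 72) = 03 60; tag = H(36 6f 3e 32 5c 5c 5c 03 60) = 028c
m3: inner = H(5c 05 54 58 36 36 36 32 e4 ab cd) = 04 3d; tag = H(36 6f 3e 32 5c 5c 5c 04 3d) = 026a ← matches
m4: inner = H(5c 05 54 58 36 36 36 69 71 63 26) = 03 12; tag = H(36 6f 3e 32 5c 5c 5c 03 12) = 023e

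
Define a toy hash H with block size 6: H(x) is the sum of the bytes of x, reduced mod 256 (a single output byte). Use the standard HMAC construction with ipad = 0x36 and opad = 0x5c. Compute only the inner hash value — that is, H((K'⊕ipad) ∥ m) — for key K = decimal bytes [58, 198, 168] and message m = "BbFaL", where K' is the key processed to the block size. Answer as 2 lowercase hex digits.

d3

Key decimal bytes [58, 198, 168] = 3a c6 a8 is 3 bytes ≤ B = 6; zero-pad to 6 bytes: K' = 3a c6 a8 00 00 00.
K' ⊕ ipad = 0c f0 9e 36 36 36.
Inner input = 0c f0 9e 36 36 36 ∥ 42 62 46 61 4c.
Inner hash: sum = 12+240+158+54+54+54+66+98+70+97+76 = 979; mod 256 = 211 → d3.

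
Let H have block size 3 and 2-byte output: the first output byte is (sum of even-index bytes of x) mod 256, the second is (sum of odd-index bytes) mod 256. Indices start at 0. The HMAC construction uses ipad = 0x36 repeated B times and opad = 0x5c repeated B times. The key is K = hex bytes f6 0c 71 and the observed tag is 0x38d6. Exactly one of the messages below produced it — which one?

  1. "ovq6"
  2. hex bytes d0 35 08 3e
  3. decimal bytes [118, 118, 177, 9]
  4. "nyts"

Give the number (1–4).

Key hex bytes f6 0c 71 is exactly B = 3 bytes: K' = f6 0c 71.
K' ⊕ ipad = c0 3a 47; K' ⊕ opad = aa 50 2d.
m1: inner = H(c0 3a 47 6f 76 71 36) = b3 1a; tag = H(aa 50 2d b3 1a) = f103
m2: inner = H(c0 3a 47 d0 35 08 3e) = 7a 12; tag = H(aa 50 2d 7a 12) = e9ca
m3: inner = H(c0 3a 47 76 76 b1 09) = 86 61; tag = H(aa 50 2d 86 61) = 38d6 ← matches
m4: inner = H(c0 3a 47 6e 79 74 73) = f3 1c; tag = H(aa 50 2d f3 1c) = f343

3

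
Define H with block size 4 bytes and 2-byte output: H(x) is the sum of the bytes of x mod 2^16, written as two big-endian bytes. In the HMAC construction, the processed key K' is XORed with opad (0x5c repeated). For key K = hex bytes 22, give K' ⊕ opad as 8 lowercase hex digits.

7e5c5c5c

Key hex bytes 22 is 1 byte ≤ B = 4; zero-pad to 4 bytes: K' = 22 00 00 00.
XOR each byte with 0x5c: 22⊕5c=7e, 00⊕5c=5c, 00⊕5c=5c, 00⊕5c=5c.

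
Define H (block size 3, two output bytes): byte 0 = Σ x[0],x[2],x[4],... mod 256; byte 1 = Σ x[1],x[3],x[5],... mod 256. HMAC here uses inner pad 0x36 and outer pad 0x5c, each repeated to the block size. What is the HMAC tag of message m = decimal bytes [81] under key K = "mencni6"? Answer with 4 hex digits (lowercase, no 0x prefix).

d7ec

Key "mencni6" = 6d 65 6e 63 6e 69 36 is 7 bytes > B = 3, so hash it first: H(key) = 7f 31, then zero-pad to 3 bytes: K' = 7f 31 00.
K' ⊕ ipad = 49 07 36.  K' ⊕ opad = 23 6d 5c.
Inner input = (K'⊕ipad) ∥ m = 49 07 36 ∥ 51.
Inner hash: even-index sum = 127 mod 256 = 127; odd-index sum = 88 mod 256 = 88 → 7f 58.
Outer input = (K'⊕opad) ∥ inner = 23 6d 5c ∥ 7f 58.
Outer hash (tag): even-index sum = 215 mod 256 = 215; odd-index sum = 236 mod 256 = 236 → d7 ec.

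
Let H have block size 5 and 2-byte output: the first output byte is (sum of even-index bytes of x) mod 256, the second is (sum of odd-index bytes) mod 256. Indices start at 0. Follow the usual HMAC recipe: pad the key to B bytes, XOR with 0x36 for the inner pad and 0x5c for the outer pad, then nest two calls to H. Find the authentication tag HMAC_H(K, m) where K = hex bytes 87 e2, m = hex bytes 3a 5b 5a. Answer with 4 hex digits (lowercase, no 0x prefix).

3192

Key hex bytes 87 e2 is 2 bytes ≤ B = 5; zero-pad to 5 bytes: K' = 87 e2 00 00 00.
K' ⊕ ipad = b1 d4 36 36 36.  K' ⊕ opad = db be 5c 5c 5c.
Inner input = (K'⊕ipad) ∥ m = b1 d4 36 36 36 ∥ 3a 5b 5a.
Inner hash: even-index sum = 376 mod 256 = 120; odd-index sum = 414 mod 256 = 158 → 78 9e.
Outer input = (K'⊕opad) ∥ inner = db be 5c 5c 5c ∥ 78 9e.
Outer hash (tag): even-index sum = 561 mod 256 = 49; odd-index sum = 402 mod 256 = 146 → 31 92.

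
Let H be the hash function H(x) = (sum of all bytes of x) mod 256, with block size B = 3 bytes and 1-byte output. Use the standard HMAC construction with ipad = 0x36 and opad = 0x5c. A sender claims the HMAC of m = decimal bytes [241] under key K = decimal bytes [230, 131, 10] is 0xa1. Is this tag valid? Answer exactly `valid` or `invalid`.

Key decimal bytes [230, 131, 10] = e6 83 0a is exactly B = 3 bytes: K' = e6 83 0a.
K' ⊕ ipad = d0 b5 3c; K' ⊕ opad = ba df 56.
Inner hash: sum = 208+181+60+241 = 690; mod 256 = 178 → b2.
Outer hash (recomputed tag): sum = 186+223+86+178 = 673; mod 256 = 161 → a1.
Recomputed tag = a1; claimed = a1 → match.

valid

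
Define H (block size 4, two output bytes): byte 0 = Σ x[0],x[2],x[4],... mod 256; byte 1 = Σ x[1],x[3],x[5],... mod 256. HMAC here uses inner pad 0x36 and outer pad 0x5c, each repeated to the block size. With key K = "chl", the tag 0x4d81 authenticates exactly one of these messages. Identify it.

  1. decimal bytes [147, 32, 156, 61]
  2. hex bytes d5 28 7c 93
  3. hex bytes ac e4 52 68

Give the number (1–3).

Key "chl" = 63 68 6c is 3 bytes ≤ B = 4; zero-pad to 4 bytes: K' = 63 68 6c 00.
K' ⊕ ipad = 55 5e 5a 36; K' ⊕ opad = 3f 34 30 5c.
m1: inner = H(55 5e 5a 36 93 20 9c 3d) = de f1; tag = H(3f 34 30 5c de f1) = 4d81 ← matches
m2: inner = H(55 5e 5a 36 d5 28 7c 93) = 00 4f; tag = H(3f 34 30 5c 00 4f) = 6fdf
m3: inner = H(55 5e 5a 36 ac e4 52 68) = ad e0; tag = H(3f 34 30 5c ad e0) = 1c70

1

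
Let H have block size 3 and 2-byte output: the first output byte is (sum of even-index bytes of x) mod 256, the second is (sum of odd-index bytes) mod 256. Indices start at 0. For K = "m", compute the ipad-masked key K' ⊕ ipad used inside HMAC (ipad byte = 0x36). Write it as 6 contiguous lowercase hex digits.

Key "m" = 6d is 1 byte ≤ B = 3; zero-pad to 3 bytes: K' = 6d 00 00.
XOR each byte with 0x36: 6d⊕36=5b, 00⊕36=36, 00⊕36=36.

5b3636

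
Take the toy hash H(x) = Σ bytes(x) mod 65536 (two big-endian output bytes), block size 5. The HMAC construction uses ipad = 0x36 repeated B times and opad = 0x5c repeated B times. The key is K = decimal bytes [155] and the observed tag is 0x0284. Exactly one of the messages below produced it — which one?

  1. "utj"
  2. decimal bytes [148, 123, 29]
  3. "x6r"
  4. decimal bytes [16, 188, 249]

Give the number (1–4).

4

Key decimal bytes [155] = 9b is 1 byte ≤ B = 5; zero-pad to 5 bytes: K' = 9b 00 00 00 00.
K' ⊕ ipad = ad 36 36 36 36; K' ⊕ opad = c7 5c 5c 5c 5c.
m1: inner = H(ad 36 36 36 36 75 74 6a) = 02 d8; tag = H(c7 5c 5c 5c 5c 02 d8) = 0311
m2: inner = H(ad 36 36 36 36 94 7b 1d) = 02 b1; tag = H(c7 5c 5c 5c 5c 02 b1) = 02ea
m3: inner = H(ad 36 36 36 36 78 36 72) = 02 a5; tag = H(c7 5c 5c 5c 5c 02 a5) = 02de
m4: inner = H(ad 36 36 36 36 10 bc f9) = 03 4a; tag = H(c7 5c 5c 5c 5c 03 4a) = 0284 ← matches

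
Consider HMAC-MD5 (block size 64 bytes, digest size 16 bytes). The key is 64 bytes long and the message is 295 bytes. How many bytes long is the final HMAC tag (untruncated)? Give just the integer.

16

The tag is one MD5 digest: 16 bytes.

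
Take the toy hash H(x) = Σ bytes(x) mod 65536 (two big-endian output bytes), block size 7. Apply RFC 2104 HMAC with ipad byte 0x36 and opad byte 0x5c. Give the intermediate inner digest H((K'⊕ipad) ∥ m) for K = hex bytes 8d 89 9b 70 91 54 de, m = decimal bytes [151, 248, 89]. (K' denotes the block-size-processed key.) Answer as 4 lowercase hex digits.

0646

Key hex bytes 8d 89 9b 70 91 54 de is exactly B = 7 bytes: K' = 8d 89 9b 70 91 54 de.
K' ⊕ ipad = bb bf ad 46 a7 62 e8.
Inner input = bb bf ad 46 a7 62 e8 ∥ 97 f8 59.
Inner hash: sum = 187+191+173+70+167+98+232+151+248+89 = 1606 → 06 46.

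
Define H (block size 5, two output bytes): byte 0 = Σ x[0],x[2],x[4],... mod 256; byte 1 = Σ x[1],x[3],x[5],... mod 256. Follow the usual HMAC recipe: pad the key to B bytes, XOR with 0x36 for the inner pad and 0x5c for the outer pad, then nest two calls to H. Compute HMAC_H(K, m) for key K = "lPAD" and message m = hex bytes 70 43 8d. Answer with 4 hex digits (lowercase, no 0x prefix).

7e6e

Key "lPAD" = 6c 50 41 44 is 4 bytes ≤ B = 5; zero-pad to 5 bytes: K' = 6c 50 41 44 00.
K' ⊕ ipad = 5a 66 77 72 36.  K' ⊕ opad = 30 0c 1d 18 5c.
Inner input = (K'⊕ipad) ∥ m = 5a 66 77 72 36 ∥ 70 43 8d.
Inner hash: even-index sum = 330 mod 256 = 74; odd-index sum = 469 mod 256 = 213 → 4a d5.
Outer input = (K'⊕opad) ∥ inner = 30 0c 1d 18 5c ∥ 4a d5.
Outer hash (tag): even-index sum = 382 mod 256 = 126; odd-index sum = 110 mod 256 = 110 → 7e 6e.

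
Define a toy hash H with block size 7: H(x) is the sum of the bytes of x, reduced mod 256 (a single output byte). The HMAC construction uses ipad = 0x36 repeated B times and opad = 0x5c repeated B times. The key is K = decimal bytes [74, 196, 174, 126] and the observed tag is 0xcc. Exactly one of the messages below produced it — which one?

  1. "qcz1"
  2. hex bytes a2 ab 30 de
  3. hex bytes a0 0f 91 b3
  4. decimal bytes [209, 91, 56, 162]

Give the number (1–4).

4

Key decimal bytes [74, 196, 174, 126] = 4a c4 ae 7e is 4 bytes ≤ B = 7; zero-pad to 7 bytes: K' = 4a c4 ae 7e 00 00 00.
K' ⊕ ipad = 7c f2 98 48 36 36 36; K' ⊕ opad = 16 98 f2 22 5c 5c 5c.
m1: inner = H(7c f2 98 48 36 36 36 71 63 7a 31) = 6f; tag = H(16 98 f2 22 5c 5c 5c 6f) = 45
m2: inner = H(7c f2 98 48 36 36 36 a2 ab 30 de) = 4b; tag = H(16 98 f2 22 5c 5c 5c 4b) = 21
m3: inner = H(7c f2 98 48 36 36 36 a0 0f 91 b3) = e3; tag = H(16 98 f2 22 5c 5c 5c e3) = b9
m4: inner = H(7c f2 98 48 36 36 36 d1 5b 38 a2) = f6; tag = H(16 98 f2 22 5c 5c 5c f6) = cc ← matches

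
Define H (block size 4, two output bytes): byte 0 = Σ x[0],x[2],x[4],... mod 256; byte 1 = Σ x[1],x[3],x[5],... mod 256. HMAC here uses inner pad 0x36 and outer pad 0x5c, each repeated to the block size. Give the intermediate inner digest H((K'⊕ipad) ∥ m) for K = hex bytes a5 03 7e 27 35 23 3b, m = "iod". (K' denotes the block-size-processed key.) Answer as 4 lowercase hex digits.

a820

Key hex bytes a5 03 7e 27 35 23 3b is 7 bytes > B = 4, so hash it first: H(key) = 93 4d, then zero-pad to 4 bytes: K' = 93 4d 00 00.
K' ⊕ ipad = a5 7b 36 36.
Inner input = a5 7b 36 36 ∥ 69 6f 64.
Inner hash: even-index sum = 424 mod 256 = 168; odd-index sum = 288 mod 256 = 32 → a8 20.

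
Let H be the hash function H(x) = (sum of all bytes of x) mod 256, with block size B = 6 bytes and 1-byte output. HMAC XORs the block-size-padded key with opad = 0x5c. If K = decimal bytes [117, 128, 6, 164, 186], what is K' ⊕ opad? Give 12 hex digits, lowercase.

29dc5af8e65c

Key decimal bytes [117, 128, 6, 164, 186] = 75 80 06 a4 ba is 5 bytes ≤ B = 6; zero-pad to 6 bytes: K' = 75 80 06 a4 ba 00.
XOR each byte with 0x5c: 75⊕5c=29, 80⊕5c=dc, 06⊕5c=5a, a4⊕5c=f8, ba⊕5c=e6, 00⊕5c=5c.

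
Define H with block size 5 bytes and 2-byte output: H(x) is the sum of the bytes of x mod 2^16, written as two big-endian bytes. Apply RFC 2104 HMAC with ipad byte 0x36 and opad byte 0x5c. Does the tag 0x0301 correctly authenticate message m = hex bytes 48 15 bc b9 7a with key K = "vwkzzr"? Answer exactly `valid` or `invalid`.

valid

Key "vwkzzr" = 76 77 6b 7a 7a 72 is 6 bytes > B = 5, so hash it first: H(key) = 02 be, then zero-pad to 5 bytes: K' = 02 be 00 00 00.
K' ⊕ ipad = 34 88 36 36 36; K' ⊕ opad = 5e e2 5c 5c 5c.
Inner hash: sum = 52+136+54+54+54+72+21+188+185+122 = 938 → 03 aa.
Outer hash (recomputed tag): sum = 94+226+92+92+92+3+170 = 769 → 03 01.
Recomputed tag = 0301; claimed = 0301 → match.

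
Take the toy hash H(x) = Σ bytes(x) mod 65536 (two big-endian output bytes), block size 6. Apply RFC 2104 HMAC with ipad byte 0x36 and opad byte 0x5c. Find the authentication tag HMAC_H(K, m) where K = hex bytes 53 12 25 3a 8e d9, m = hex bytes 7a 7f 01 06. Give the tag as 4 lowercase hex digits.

02e5

Key hex bytes 53 12 25 3a 8e d9 is exactly B = 6 bytes: K' = 53 12 25 3a 8e d9.
K' ⊕ ipad = 65 24 13 0c b8 ef.  K' ⊕ opad = 0f 4e 79 66 d2 85.
Inner input = (K'⊕ipad) ∥ m = 65 24 13 0c b8 ef ∥ 7a 7f 01 06.
Inner hash: sum = 101+36+19+12+184+239+122+127+1+6 = 847 → 03 4f.
Outer input = (K'⊕opad) ∥ inner = 0f 4e 79 66 d2 85 ∥ 03 4f.
Outer hash (tag): sum = 15+78+121+102+210+133+3+79 = 741 → 02 e5.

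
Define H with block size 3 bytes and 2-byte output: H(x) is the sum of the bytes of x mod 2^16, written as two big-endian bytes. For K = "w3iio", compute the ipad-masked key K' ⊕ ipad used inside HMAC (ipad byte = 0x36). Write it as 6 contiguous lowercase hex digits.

Key "w3iio" = 77 33 69 69 6f is 5 bytes > B = 3, so hash it first: H(key) = 01 eb, then zero-pad to 3 bytes: K' = 01 eb 00.
XOR each byte with 0x36: 01⊕36=37, eb⊕36=dd, 00⊕36=36.

37dd36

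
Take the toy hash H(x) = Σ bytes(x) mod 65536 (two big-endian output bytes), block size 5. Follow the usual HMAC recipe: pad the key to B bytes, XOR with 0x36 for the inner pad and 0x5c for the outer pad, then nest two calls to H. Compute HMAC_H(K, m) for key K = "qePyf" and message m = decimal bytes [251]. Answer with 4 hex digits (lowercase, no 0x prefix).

016d

Key "qePyf" = 71 65 50 79 66 is exactly B = 5 bytes: K' = 71 65 50 79 66.
K' ⊕ ipad = 47 53 66 4f 50.  K' ⊕ opad = 2d 39 0c 25 3a.
Inner input = (K'⊕ipad) ∥ m = 47 53 66 4f 50 ∥ fb.
Inner hash: sum = 71+83+102+79+80+251 = 666 → 02 9a.
Outer input = (K'⊕opad) ∥ inner = 2d 39 0c 25 3a ∥ 02 9a.
Outer hash (tag): sum = 45+57+12+37+58+2+154 = 365 → 01 6d.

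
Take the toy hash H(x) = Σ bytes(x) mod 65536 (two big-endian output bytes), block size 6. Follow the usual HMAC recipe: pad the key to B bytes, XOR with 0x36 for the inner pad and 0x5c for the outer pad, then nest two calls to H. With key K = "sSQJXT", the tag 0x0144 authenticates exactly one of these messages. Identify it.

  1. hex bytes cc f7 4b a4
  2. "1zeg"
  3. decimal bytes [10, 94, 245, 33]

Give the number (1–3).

2

Key "sSQJXT" = 73 53 51 4a 58 54 is exactly B = 6 bytes: K' = 73 53 51 4a 58 54.
K' ⊕ ipad = 45 65 67 7c 6e 62; K' ⊕ opad = 2f 0f 0d 16 04 08.
m1: inner = H(45 65 67 7c 6e 62 cc f7 4b a4) = 05 0f; tag = H(2f 0f 0d 16 04 08 05 0f) = 0081
m2: inner = H(45 65 67 7c 6e 62 31 7a 65 67) = 03 d4; tag = H(2f 0f 0d 16 04 08 03 d4) = 0144 ← matches
m3: inner = H(45 65 67 7c 6e 62 0a 5e f5 21) = 03 db; tag = H(2f 0f 0d 16 04 08 03 db) = 014b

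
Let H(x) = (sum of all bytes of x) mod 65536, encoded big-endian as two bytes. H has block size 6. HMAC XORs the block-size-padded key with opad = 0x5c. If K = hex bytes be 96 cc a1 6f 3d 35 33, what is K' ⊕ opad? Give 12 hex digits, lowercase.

5f895c5c5c5c

Key hex bytes be 96 cc a1 6f 3d 35 33 is 8 bytes > B = 6, so hash it first: H(key) = 03 d5, then zero-pad to 6 bytes: K' = 03 d5 00 00 00 00.
XOR each byte with 0x5c: 03⊕5c=5f, d5⊕5c=89, 00⊕5c=5c, 00⊕5c=5c, 00⊕5c=5c, 00⊕5c=5c.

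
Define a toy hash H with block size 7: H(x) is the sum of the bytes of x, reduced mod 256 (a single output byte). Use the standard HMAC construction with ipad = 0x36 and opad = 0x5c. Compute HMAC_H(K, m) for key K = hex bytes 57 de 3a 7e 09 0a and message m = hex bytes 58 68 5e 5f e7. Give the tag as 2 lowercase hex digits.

Key hex bytes 57 de 3a 7e 09 0a is 6 bytes ≤ B = 7; zero-pad to 7 bytes: K' = 57 de 3a 7e 09 0a 00.
K' ⊕ ipad = 61 e8 0c 48 3f 3c 36.  K' ⊕ opad = 0b 82 66 22 55 56 5c.
Inner input = (K'⊕ipad) ∥ m = 61 e8 0c 48 3f 3c 36 ∥ 58 68 5e 5f e7.
Inner hash: sum = 97+232+12+72+63+60+54+88+104+94+95+231 = 1202; mod 256 = 178 → b2.
Outer input = (K'⊕opad) ∥ inner = 0b 82 66 22 55 56 5c ∥ b2.
Outer hash (tag): sum = 11+130+102+34+85+86+92+178 = 718; mod 256 = 206 → ce.

ce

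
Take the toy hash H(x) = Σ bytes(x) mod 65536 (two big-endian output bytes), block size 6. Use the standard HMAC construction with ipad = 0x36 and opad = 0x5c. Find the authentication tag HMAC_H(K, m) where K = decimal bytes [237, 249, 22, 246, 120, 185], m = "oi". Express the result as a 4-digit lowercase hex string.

Key decimal bytes [237, 249, 22, 246, 120, 185] = ed f9 16 f6 78 b9 is exactly B = 6 bytes: K' = ed f9 16 f6 78 b9.
K' ⊕ ipad = db cf 20 c0 4e 8f.  K' ⊕ opad = b1 a5 4a aa 24 e5.
Inner input = (K'⊕ipad) ∥ m = db cf 20 c0 4e 8f ∥ 6f 69.
Inner hash: sum = 219+207+32+192+78+143+111+105 = 1087 → 04 3f.
Outer input = (K'⊕opad) ∥ inner = b1 a5 4a aa 24 e5 ∥ 04 3f.
Outer hash (tag): sum = 177+165+74+170+36+229+4+63 = 918 → 03 96.

0396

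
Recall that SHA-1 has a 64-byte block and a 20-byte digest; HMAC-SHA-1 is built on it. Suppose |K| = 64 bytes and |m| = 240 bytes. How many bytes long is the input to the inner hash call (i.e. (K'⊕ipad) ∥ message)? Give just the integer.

304

Key is 64 ≤ 64 bytes, zero-padded: |K'| = 64.
Inner input = (K'⊕ipad) ∥ m → 64 + 240 = 304 bytes.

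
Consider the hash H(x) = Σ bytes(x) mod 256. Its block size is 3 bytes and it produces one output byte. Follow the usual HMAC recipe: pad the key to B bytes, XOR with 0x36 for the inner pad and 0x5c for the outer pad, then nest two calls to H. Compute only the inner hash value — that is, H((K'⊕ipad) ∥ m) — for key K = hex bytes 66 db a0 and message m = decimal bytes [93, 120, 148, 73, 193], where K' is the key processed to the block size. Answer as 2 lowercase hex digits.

Key hex bytes 66 db a0 is exactly B = 3 bytes: K' = 66 db a0.
K' ⊕ ipad = 50 ed 96.
Inner input = 50 ed 96 ∥ 5d 78 94 49 c1.
Inner hash: sum = 80+237+150+93+120+148+73+193 = 1094; mod 256 = 70 → 46.

46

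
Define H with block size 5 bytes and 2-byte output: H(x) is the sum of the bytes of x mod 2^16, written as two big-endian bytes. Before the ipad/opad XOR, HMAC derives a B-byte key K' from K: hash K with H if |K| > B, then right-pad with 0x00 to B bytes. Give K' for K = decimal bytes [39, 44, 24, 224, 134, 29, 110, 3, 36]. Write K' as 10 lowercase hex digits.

|K| = 9 > B = 5, so first hash the key.
H(K): sum = 39+44+24+224+134+29+110+3+36 = 643 → 02 83.
Zero-pad H(K) = 02 83 to 5 bytes: K' = 02 83 00 00 00.

0283000000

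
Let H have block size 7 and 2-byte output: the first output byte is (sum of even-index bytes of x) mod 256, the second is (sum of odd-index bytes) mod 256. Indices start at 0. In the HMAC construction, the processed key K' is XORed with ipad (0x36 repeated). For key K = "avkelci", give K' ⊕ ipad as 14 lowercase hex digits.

Key "avkelci" = 61 76 6b 65 6c 63 69 is exactly B = 7 bytes: K' = 61 76 6b 65 6c 63 69.
XOR each byte with 0x36: 61⊕36=57, 76⊕36=40, 6b⊕36=5d, 65⊕36=53, 6c⊕36=5a, 63⊕36=55, 69⊕36=5f.

57405d535a555f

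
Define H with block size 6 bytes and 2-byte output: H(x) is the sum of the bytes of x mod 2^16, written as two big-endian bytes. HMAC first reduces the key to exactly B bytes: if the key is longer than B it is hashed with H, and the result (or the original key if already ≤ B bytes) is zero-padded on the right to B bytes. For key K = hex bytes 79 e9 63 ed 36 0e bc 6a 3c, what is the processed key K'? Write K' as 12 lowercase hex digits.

045800000000

|K| = 9 > B = 6, so first hash the key.
H(K): sum = 121+233+99+237+54+14+188+106+60 = 1112 → 04 58.
Zero-pad H(K) = 04 58 to 6 bytes: K' = 04 58 00 00 00 00.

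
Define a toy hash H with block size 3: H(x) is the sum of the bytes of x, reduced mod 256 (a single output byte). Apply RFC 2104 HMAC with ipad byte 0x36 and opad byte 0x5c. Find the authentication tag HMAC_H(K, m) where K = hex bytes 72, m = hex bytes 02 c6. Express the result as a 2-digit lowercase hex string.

Key hex bytes 72 is 1 byte ≤ B = 3; zero-pad to 3 bytes: K' = 72 00 00.
K' ⊕ ipad = 44 36 36.  K' ⊕ opad = 2e 5c 5c.
Inner input = (K'⊕ipad) ∥ m = 44 36 36 ∥ 02 c6.
Inner hash: sum = 68+54+54+2+198 = 376; mod 256 = 120 → 78.
Outer input = (K'⊕opad) ∥ inner = 2e 5c 5c ∥ 78.
Outer hash (tag): sum = 46+92+92+120 = 350; mod 256 = 94 → 5e.

5e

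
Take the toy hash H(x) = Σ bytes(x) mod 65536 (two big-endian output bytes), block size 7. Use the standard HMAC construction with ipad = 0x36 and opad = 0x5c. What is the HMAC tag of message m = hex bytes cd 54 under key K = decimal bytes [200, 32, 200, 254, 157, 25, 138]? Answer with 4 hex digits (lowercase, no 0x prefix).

04b8

Key decimal bytes [200, 32, 200, 254, 157, 25, 138] = c8 20 c8 fe 9d 19 8a is exactly B = 7 bytes: K' = c8 20 c8 fe 9d 19 8a.
K' ⊕ ipad = fe 16 fe c8 ab 2f bc.  K' ⊕ opad = 94 7c 94 a2 c1 45 d6.
Inner input = (K'⊕ipad) ∥ m = fe 16 fe c8 ab 2f bc ∥ cd 54.
Inner hash: sum = 254+22+254+200+171+47+188+205+84 = 1425 → 05 91.
Outer input = (K'⊕opad) ∥ inner = 94 7c 94 a2 c1 45 d6 ∥ 05 91.
Outer hash (tag): sum = 148+124+148+162+193+69+214+5+145 = 1208 → 04 b8.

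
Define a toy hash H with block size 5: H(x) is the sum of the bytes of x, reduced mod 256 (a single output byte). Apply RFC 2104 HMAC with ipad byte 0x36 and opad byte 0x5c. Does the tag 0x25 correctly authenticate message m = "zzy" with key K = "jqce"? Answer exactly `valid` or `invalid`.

valid

Key "jqce" = 6a 71 63 65 is 4 bytes ≤ B = 5; zero-pad to 5 bytes: K' = 6a 71 63 65 00.
K' ⊕ ipad = 5c 47 55 53 36; K' ⊕ opad = 36 2d 3f 39 5c.
Inner hash: sum = 92+71+85+83+54+122+122+121 = 750; mod 256 = 238 → ee.
Outer hash (recomputed tag): sum = 54+45+63+57+92+238 = 549; mod 256 = 37 → 25.
Recomputed tag = 25; claimed = 25 → match.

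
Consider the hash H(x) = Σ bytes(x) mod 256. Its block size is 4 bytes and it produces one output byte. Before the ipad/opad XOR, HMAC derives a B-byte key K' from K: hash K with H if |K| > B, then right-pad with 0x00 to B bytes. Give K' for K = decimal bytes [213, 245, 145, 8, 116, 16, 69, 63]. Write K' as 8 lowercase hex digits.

|K| = 8 > B = 4, so first hash the key.
H(K): sum = 213+245+145+8+116+16+69+63 = 875; mod 256 = 107 → 6b.
Zero-pad H(K) = 6b to 4 bytes: K' = 6b 00 00 00.

6b000000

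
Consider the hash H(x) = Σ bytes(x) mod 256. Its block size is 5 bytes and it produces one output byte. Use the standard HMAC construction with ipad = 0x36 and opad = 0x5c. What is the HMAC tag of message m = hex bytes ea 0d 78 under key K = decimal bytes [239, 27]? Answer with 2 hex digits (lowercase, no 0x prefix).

25

Key decimal bytes [239, 27] = ef 1b is 2 bytes ≤ B = 5; zero-pad to 5 bytes: K' = ef 1b 00 00 00.
K' ⊕ ipad = d9 2d 36 36 36.  K' ⊕ opad = b3 47 5c 5c 5c.
Inner input = (K'⊕ipad) ∥ m = d9 2d 36 36 36 ∥ ea 0d 78.
Inner hash: sum = 217+45+54+54+54+234+13+120 = 791; mod 256 = 23 → 17.
Outer input = (K'⊕opad) ∥ inner = b3 47 5c 5c 5c ∥ 17.
Outer hash (tag): sum = 179+71+92+92+92+23 = 549; mod 256 = 37 → 25.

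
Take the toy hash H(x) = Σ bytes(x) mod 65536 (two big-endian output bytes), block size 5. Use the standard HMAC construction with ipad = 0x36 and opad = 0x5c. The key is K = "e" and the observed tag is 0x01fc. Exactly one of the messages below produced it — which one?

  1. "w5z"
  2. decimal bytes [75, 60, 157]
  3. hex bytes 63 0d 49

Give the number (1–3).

1

Key "e" = 65 is 1 byte ≤ B = 5; zero-pad to 5 bytes: K' = 65 00 00 00 00.
K' ⊕ ipad = 53 36 36 36 36; K' ⊕ opad = 39 5c 5c 5c 5c.
m1: inner = H(53 36 36 36 36 77 35 7a) = 02 51; tag = H(39 5c 5c 5c 5c 02 51) = 01fc ← matches
m2: inner = H(53 36 36 36 36 4b 3c 9d) = 02 4f; tag = H(39 5c 5c 5c 5c 02 4f) = 01fa
m3: inner = H(53 36 36 36 36 63 0d 49) = 01 e4; tag = H(39 5c 5c 5c 5c 01 e4) = 028e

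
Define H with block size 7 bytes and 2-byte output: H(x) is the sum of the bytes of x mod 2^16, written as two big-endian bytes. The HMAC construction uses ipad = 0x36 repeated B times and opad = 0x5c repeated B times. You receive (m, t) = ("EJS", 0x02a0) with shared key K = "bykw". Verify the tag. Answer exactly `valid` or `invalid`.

Key "bykw" = 62 79 6b 77 is 4 bytes ≤ B = 7; zero-pad to 7 bytes: K' = 62 79 6b 77 00 00 00.
K' ⊕ ipad = 54 4f 5d 41 36 36 36; K' ⊕ opad = 3e 25 37 2b 5c 5c 5c.
Inner hash: sum = 84+79+93+65+54+54+54+69+74+83 = 709 → 02 c5.
Outer hash (recomputed tag): sum = 62+37+55+43+92+92+92+2+197 = 672 → 02 a0.
Recomputed tag = 02a0; claimed = 02a0 → match.

valid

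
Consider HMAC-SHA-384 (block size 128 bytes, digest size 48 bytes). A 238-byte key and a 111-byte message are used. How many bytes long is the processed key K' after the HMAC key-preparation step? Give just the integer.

128

Key is 238 > 128 bytes, so it is hashed to 48 bytes then zero-padded to 128: |K'| = 128.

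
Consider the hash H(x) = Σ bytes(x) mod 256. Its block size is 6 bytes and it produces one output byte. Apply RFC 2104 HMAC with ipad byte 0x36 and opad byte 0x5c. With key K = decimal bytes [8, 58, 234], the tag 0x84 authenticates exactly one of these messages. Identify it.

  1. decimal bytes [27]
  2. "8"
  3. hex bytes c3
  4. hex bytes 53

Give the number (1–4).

Key decimal bytes [8, 58, 234] = 08 3a ea is 3 bytes ≤ B = 6; zero-pad to 6 bytes: K' = 08 3a ea 00 00 00.
K' ⊕ ipad = 3e 0c dc 36 36 36; K' ⊕ opad = 54 66 b6 5c 5c 5c.
m1: inner = H(3e 0c dc 36 36 36 1b) = e3; tag = H(54 66 b6 5c 5c 5c e3) = 67
m2: inner = H(3e 0c dc 36 36 36 38) = 00; tag = H(54 66 b6 5c 5c 5c 00) = 84 ← matches
m3: inner = H(3e 0c dc 36 36 36 c3) = 8b; tag = H(54 66 b6 5c 5c 5c 8b) = 0f
m4: inner = H(3e 0c dc 36 36 36 53) = 1b; tag = H(54 66 b6 5c 5c 5c 1b) = 9f

2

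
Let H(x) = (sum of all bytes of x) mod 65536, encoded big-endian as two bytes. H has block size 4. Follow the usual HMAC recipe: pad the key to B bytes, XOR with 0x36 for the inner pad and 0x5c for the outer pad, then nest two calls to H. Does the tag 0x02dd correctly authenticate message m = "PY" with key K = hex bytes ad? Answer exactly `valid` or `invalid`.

invalid

Key hex bytes ad is 1 byte ≤ B = 4; zero-pad to 4 bytes: K' = ad 00 00 00.
K' ⊕ ipad = 9b 36 36 36; K' ⊕ opad = f1 5c 5c 5c.
Inner hash: sum = 155+54+54+54+80+89 = 486 → 01 e6.
Outer hash (recomputed tag): sum = 241+92+92+92+1+230 = 748 → 02 ec.
Recomputed tag = 02ec; claimed = 02dd → mismatch.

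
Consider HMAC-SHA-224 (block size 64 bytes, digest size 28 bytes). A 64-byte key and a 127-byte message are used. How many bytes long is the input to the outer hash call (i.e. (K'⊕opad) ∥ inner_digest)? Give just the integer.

92

Key is 64 ≤ 64 bytes, zero-padded: |K'| = 64.
Outer input = (K'⊕opad) ∥ H(inner) → 64 + 28 = 92 bytes.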